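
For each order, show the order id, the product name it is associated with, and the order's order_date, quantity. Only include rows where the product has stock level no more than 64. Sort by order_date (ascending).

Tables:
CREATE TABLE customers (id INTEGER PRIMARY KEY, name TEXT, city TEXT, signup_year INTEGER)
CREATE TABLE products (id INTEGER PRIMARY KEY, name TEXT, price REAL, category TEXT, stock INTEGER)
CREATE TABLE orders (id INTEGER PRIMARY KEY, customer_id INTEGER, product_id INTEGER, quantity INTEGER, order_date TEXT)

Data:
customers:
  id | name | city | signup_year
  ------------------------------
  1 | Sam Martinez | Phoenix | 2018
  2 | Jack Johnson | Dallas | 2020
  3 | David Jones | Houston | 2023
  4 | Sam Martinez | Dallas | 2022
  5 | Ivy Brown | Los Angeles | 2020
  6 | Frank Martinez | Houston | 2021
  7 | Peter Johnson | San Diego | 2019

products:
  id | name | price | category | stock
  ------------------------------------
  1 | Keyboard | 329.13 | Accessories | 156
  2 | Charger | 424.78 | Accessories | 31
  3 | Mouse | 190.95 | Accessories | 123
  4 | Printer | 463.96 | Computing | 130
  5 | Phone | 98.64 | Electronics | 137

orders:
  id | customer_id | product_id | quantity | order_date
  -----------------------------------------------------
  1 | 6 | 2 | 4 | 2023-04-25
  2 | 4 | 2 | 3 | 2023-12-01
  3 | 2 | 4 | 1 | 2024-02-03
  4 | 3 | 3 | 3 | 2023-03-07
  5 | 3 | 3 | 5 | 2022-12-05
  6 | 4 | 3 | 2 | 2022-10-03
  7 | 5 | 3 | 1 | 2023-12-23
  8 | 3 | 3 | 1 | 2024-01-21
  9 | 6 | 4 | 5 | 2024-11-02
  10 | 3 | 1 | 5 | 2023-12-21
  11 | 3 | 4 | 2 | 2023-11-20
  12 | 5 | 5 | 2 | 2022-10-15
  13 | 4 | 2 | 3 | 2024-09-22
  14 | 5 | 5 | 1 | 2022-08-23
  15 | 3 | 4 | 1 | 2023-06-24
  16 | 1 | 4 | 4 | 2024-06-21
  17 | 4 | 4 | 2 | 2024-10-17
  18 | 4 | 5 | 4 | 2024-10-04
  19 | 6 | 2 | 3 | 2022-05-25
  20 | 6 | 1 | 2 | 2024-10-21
SELECT c.id, p.name AS product, c.order_date, c.quantity FROM orders c JOIN products p ON c.product_id = p.id WHERE p.stock <= 64 ORDER BY c.order_date ASC

Execution result:
id | product | order_date | quantity
19 | Charger | 2022-05-25 | 3
1 | Charger | 2023-04-25 | 4
2 | Charger | 2023-12-01 | 3
13 | Charger | 2024-09-22 | 3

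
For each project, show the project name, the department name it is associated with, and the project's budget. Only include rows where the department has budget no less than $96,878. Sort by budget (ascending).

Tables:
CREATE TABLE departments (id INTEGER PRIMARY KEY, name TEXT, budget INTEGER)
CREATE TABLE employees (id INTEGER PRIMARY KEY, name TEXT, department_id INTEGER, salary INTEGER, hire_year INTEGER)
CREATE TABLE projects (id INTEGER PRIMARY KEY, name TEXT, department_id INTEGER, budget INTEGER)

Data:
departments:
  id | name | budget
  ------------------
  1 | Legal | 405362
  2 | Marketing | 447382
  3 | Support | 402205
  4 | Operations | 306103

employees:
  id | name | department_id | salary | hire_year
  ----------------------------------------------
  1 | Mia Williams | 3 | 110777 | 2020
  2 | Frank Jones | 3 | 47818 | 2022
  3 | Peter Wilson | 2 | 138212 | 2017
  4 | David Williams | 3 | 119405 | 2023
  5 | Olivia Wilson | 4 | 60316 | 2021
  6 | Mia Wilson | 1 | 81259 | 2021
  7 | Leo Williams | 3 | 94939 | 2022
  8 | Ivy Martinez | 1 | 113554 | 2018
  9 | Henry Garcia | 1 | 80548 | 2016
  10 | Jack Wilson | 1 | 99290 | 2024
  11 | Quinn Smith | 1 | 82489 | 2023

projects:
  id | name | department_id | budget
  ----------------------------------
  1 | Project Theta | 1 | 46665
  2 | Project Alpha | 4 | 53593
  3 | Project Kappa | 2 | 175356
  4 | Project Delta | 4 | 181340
SELECT c.name, p.name AS department, c.budget FROM projects c JOIN departments p ON c.department_id = p.id WHERE p.budget >= 96878 ORDER BY c.budget ASC

Execution result:
name | department | budget
Project Theta | Legal | 46665
Project Alpha | Operations | 53593
Project Kappa | Marketing | 175356
Project Delta | Operations | 181340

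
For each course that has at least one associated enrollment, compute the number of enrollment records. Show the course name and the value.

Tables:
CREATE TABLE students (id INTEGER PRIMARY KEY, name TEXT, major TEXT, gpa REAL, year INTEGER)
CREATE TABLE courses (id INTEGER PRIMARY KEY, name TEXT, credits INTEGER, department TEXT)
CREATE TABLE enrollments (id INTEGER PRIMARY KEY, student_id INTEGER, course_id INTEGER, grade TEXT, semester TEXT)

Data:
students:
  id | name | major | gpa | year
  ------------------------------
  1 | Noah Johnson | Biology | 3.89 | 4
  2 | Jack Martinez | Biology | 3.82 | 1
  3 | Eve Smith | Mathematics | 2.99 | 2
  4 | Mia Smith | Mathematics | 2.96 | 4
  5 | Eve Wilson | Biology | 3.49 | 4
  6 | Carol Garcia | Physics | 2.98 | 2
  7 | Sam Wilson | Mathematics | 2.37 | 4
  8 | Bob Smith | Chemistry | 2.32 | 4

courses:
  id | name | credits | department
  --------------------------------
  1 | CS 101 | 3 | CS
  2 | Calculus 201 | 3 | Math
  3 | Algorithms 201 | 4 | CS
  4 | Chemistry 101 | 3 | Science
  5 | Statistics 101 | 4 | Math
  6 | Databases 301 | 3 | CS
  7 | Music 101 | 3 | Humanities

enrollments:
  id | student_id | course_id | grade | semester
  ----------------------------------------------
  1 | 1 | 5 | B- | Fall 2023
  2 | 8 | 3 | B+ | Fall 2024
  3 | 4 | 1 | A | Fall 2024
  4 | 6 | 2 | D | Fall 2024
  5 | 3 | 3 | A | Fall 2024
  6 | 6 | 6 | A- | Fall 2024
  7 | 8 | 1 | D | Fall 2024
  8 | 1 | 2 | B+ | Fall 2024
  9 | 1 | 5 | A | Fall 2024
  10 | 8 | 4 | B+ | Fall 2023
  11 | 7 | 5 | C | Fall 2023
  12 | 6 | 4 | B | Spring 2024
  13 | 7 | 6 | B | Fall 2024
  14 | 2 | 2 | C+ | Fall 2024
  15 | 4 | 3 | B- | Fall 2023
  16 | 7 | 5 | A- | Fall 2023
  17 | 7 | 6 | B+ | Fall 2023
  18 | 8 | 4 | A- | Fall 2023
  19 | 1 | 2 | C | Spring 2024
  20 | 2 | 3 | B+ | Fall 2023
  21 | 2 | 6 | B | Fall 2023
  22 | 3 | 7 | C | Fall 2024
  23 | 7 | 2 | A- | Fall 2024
SELECT p.name, COUNT(*) AS n FROM enrollments c JOIN courses p ON c.course_id = p.id GROUP BY p.id, p.name

Execution result:
name | n
CS 101 | 2
Calculus 201 | 5
Algorithms 201 | 4
Chemistry 101 | 3
Statistics 101 | 4
Databases 301 | 4
Music 101 | 1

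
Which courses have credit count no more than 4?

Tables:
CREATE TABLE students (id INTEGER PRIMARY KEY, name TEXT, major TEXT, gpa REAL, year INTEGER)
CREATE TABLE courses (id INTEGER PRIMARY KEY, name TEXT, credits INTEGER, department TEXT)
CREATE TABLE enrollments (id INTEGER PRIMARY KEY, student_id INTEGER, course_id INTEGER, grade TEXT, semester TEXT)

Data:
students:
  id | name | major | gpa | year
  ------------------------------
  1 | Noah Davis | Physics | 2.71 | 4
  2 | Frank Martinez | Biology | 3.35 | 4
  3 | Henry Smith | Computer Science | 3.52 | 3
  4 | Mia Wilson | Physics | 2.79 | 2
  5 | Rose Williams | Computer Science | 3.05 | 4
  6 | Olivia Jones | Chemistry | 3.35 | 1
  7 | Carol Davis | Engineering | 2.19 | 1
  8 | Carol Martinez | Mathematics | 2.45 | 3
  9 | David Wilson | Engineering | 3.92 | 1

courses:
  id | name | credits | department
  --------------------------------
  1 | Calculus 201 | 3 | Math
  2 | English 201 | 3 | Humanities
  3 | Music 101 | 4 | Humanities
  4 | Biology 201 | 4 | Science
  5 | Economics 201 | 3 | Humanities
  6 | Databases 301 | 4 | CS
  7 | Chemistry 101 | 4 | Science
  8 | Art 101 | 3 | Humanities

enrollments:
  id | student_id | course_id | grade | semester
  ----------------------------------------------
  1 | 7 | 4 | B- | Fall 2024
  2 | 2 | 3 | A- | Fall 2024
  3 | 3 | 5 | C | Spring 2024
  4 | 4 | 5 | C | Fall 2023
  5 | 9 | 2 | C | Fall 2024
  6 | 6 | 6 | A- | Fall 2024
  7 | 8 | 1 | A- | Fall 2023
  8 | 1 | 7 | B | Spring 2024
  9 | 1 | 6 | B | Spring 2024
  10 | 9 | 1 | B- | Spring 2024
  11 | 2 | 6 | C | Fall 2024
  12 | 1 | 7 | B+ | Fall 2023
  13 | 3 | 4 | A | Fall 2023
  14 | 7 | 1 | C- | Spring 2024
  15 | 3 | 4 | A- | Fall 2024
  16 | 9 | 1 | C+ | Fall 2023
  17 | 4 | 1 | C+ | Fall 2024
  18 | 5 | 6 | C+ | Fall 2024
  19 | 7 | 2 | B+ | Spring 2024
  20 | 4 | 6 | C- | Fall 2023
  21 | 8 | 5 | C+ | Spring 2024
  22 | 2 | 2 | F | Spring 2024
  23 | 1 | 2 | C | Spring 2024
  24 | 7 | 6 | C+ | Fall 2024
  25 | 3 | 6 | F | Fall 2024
SELECT name, credits FROM courses WHERE credits <= 4

Execution result:
name | credits
Calculus 201 | 3
English 201 | 3
Music 101 | 4
Biology 201 | 4
Economics 201 | 3
Databases 301 | 4
Chemistry 101 | 4
Art 101 | 3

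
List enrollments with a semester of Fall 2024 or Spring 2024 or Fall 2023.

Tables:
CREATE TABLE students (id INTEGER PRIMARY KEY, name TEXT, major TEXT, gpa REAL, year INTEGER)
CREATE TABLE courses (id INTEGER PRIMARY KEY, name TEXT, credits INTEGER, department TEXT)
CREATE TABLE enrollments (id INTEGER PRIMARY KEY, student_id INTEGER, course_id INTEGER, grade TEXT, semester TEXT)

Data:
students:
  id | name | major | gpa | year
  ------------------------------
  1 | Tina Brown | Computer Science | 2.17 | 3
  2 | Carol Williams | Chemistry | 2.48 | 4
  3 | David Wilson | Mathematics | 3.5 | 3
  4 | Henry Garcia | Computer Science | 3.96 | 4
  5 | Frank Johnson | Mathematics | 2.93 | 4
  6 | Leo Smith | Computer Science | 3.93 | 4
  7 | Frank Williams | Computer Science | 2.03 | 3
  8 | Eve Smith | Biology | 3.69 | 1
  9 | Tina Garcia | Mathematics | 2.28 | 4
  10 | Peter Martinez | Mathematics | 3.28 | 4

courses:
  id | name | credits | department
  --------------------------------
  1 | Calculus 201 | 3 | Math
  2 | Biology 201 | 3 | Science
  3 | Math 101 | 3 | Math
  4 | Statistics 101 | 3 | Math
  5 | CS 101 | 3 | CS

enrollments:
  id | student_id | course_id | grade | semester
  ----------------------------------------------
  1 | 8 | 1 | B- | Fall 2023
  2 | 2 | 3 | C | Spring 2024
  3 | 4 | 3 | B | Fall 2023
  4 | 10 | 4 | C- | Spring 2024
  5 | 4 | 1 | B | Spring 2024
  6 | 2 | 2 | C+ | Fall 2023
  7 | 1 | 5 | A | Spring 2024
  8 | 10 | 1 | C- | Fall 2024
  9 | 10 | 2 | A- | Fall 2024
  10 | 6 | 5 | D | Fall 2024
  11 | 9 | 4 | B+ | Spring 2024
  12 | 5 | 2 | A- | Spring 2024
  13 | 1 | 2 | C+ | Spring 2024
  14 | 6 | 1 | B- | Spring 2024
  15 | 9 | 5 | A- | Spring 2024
SELECT id, semester FROM enrollments WHERE semester IN ('Fall 2024', 'Spring 2024', 'Fall 2023')

Execution result:
id | semester
1 | Fall 2023
2 | Spring 2024
3 | Fall 2023
4 | Spring 2024
5 | Spring 2024
6 | Fall 2023
7 | Spring 2024
8 | Fall 2024
9 | Fall 2024
10 | Fall 2024
11 | Spring 2024
12 | Spring 2024
13 | Spring 2024
14 | Spring 2024
15 | Spring 2024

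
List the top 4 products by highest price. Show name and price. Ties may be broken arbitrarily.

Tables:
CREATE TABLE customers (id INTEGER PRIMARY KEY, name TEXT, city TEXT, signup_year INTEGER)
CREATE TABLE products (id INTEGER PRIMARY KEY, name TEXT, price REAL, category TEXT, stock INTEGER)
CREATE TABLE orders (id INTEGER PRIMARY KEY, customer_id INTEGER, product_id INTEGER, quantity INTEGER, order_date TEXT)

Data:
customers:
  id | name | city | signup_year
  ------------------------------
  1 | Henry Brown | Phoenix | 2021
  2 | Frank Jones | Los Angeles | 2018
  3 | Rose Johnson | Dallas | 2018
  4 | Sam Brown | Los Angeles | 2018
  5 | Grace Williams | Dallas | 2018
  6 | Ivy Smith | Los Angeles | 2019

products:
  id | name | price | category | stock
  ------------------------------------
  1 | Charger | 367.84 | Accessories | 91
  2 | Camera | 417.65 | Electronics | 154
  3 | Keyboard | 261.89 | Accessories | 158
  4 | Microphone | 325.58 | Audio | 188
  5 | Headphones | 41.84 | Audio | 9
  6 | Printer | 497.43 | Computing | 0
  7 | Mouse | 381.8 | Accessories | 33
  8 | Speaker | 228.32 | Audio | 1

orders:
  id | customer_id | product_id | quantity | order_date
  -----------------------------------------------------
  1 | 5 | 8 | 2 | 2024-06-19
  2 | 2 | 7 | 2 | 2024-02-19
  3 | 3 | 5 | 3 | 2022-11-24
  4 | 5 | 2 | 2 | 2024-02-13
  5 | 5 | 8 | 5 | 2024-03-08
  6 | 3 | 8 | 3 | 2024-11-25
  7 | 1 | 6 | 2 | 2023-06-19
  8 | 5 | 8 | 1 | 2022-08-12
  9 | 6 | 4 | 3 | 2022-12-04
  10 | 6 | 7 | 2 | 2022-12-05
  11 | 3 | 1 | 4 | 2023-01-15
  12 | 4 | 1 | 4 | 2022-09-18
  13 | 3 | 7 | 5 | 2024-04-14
SELECT name, price FROM products ORDER BY price DESC LIMIT 4

Execution result:
name | price
Printer | 497.43
Camera | 417.65
Mouse | 381.80
Charger | 367.84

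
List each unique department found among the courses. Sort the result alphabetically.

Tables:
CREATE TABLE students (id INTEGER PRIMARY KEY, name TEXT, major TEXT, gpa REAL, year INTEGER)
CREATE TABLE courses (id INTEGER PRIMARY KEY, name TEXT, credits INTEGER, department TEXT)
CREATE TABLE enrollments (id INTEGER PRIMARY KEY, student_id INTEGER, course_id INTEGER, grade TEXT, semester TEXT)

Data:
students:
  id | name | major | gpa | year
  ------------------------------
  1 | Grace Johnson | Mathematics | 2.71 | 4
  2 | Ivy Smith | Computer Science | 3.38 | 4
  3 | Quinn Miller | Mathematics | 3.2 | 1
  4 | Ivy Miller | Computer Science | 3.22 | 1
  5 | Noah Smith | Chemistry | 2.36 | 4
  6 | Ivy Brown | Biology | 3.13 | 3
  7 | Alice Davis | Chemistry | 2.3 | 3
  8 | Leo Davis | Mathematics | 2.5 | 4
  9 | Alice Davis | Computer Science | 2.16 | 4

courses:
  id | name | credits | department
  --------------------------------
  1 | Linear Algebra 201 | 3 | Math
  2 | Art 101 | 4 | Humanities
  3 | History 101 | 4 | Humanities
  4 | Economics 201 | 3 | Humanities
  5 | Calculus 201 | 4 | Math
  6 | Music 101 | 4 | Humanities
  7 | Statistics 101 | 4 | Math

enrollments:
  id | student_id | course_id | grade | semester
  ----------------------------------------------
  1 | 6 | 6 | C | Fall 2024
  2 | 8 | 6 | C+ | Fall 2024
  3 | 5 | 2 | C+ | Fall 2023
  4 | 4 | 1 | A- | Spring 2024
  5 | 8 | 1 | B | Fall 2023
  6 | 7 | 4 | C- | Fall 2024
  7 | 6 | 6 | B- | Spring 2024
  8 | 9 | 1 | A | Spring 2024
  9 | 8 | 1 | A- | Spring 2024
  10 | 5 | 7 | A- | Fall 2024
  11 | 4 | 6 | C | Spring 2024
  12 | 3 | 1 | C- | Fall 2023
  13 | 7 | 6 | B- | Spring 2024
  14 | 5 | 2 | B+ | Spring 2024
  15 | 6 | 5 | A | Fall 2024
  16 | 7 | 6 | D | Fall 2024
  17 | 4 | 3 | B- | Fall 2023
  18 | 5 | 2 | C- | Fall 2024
SELECT DISTINCT department FROM courses ORDER BY department

Execution result:
department
Humanities
Math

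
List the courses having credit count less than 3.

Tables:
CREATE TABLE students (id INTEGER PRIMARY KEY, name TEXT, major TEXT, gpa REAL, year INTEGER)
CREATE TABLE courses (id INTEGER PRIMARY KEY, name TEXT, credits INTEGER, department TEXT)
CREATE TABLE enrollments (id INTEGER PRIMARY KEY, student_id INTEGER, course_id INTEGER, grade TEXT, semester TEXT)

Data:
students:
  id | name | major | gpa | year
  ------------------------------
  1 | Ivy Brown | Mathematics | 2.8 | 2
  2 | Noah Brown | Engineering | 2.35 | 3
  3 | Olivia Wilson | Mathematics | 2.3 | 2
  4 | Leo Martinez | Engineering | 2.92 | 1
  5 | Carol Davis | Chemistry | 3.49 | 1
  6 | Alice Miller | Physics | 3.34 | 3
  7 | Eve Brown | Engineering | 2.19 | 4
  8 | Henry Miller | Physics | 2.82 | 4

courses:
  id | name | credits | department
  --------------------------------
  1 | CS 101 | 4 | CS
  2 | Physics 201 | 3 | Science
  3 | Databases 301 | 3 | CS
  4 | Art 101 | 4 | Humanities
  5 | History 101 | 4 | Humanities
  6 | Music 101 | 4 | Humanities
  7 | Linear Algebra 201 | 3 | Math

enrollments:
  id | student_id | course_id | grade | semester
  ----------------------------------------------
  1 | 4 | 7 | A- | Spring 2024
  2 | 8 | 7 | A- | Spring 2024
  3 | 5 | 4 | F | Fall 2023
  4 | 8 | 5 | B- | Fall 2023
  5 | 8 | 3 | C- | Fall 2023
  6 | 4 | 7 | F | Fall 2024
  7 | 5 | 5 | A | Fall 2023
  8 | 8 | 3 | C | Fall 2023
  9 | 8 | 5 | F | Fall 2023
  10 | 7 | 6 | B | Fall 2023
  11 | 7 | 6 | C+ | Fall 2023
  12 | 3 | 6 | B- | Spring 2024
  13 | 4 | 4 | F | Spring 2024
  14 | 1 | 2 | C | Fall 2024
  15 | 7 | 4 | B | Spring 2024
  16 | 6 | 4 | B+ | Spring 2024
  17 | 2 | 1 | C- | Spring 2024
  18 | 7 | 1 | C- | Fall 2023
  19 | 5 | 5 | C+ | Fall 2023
SELECT name, credits FROM courses WHERE credits < 3

Execution result:
(no rows)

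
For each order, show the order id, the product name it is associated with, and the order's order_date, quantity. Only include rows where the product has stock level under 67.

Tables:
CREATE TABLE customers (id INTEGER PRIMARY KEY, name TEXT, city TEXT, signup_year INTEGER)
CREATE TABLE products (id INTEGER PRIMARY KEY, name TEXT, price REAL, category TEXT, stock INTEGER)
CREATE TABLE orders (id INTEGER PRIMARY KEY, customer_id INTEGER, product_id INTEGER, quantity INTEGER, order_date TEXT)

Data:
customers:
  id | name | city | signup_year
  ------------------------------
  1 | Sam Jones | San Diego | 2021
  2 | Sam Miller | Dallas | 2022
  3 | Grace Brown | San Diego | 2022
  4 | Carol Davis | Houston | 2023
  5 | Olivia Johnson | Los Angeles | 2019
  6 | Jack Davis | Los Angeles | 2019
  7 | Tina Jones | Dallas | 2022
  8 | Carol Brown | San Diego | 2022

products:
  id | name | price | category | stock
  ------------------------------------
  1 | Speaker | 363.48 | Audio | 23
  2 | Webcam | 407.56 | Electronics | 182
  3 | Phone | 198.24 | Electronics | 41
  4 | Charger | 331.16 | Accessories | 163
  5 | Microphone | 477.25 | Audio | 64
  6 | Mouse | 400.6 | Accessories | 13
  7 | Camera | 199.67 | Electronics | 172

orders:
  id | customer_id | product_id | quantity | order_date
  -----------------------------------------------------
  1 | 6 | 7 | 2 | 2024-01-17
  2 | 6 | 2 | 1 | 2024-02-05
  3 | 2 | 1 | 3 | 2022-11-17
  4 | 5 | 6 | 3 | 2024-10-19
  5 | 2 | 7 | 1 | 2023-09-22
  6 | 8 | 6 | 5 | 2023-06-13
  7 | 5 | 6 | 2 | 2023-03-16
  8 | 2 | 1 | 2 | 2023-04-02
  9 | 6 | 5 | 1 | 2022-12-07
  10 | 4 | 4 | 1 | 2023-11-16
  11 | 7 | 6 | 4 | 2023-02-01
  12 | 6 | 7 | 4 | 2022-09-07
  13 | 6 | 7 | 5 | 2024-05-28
SELECT c.id, p.name AS product, c.order_date, c.quantity FROM orders c JOIN products p ON c.product_id = p.id WHERE p.stock < 67

Execution result:
id | product | order_date | quantity
3 | Speaker | 2022-11-17 | 3
4 | Mouse | 2024-10-19 | 3
6 | Mouse | 2023-06-13 | 5
7 | Mouse | 2023-03-16 | 2
8 | Speaker | 2023-04-02 | 2
9 | Microphone | 2022-12-07 | 1
11 | Mouse | 2023-02-01 | 4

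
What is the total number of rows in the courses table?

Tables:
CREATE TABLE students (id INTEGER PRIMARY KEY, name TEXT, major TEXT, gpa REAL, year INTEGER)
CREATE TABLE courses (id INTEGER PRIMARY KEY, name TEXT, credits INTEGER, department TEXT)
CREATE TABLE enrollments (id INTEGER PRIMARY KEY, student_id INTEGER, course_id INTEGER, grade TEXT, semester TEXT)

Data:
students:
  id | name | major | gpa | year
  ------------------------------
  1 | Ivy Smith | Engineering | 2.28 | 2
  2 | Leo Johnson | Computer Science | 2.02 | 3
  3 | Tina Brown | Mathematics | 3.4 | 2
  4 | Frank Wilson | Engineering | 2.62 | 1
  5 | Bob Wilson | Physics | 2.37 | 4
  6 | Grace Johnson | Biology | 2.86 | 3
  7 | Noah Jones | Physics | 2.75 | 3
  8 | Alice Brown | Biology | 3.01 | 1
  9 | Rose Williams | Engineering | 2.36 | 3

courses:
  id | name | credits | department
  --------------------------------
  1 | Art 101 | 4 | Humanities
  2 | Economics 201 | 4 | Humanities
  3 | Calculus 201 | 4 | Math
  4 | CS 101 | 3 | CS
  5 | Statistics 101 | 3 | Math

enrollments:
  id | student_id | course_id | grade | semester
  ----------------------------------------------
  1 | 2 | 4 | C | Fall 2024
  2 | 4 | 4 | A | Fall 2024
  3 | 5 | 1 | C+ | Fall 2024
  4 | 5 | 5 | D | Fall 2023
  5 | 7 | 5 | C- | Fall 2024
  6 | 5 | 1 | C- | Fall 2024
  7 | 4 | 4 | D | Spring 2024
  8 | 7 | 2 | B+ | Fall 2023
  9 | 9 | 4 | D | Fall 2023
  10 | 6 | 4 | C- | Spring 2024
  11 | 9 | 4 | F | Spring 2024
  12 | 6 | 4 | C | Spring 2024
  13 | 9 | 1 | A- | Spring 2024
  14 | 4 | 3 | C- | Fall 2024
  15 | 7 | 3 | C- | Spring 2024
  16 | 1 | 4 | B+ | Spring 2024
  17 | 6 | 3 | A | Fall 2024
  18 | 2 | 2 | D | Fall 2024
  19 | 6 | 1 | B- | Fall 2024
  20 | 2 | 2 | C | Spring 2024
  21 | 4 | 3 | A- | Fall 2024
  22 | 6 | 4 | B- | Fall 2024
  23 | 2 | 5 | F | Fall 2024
SELECT COUNT(*) FROM courses

Execution result:
5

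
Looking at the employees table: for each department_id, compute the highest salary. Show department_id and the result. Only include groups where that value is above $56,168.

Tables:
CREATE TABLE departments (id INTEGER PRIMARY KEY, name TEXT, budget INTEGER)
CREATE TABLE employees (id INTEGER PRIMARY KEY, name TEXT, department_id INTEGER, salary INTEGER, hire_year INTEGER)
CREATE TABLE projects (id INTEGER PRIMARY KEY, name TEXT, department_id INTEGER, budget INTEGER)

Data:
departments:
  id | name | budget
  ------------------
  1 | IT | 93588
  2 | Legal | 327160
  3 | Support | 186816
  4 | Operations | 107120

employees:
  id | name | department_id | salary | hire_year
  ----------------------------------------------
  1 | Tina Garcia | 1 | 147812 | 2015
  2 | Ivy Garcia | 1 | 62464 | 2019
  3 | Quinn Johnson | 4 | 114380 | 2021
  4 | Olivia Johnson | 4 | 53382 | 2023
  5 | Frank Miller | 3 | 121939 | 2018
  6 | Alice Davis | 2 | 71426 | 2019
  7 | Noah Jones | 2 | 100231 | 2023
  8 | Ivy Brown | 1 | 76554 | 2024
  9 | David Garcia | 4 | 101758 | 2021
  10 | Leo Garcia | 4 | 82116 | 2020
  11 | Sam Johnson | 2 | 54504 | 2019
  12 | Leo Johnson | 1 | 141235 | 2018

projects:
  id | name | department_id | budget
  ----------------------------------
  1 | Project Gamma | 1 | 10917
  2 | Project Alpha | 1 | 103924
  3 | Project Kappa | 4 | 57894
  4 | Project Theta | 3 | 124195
SELECT department_id, MAX(salary) AS max_salary FROM employees GROUP BY department_id HAVING MAX(salary) > 56168

Execution result:
department_id | max_salary
1 | 147812
2 | 100231
3 | 121939
4 | 114380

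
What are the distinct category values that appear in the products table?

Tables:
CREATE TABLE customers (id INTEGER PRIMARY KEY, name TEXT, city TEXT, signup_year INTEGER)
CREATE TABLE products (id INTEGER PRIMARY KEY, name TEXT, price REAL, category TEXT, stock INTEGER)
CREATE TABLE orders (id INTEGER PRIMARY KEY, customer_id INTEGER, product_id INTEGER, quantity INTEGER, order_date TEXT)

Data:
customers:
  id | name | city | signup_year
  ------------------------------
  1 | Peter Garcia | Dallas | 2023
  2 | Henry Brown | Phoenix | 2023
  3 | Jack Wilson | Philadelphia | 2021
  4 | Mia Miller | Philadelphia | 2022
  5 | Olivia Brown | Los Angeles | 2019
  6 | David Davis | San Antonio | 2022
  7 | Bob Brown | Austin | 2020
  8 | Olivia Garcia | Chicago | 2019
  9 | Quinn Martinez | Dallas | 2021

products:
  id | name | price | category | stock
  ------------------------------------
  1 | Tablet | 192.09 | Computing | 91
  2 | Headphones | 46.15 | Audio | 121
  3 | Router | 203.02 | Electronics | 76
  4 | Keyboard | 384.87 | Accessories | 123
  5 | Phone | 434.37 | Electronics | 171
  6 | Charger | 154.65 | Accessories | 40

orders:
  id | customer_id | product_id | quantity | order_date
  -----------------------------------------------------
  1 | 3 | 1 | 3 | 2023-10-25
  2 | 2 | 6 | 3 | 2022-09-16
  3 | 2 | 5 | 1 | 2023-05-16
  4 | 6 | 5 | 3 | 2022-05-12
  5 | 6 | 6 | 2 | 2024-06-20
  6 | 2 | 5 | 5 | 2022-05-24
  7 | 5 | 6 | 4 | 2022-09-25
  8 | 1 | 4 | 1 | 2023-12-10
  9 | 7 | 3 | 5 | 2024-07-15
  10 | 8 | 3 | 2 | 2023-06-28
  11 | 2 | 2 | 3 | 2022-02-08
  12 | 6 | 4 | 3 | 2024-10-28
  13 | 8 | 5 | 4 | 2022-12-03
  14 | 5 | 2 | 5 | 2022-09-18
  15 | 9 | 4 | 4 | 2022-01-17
SELECT DISTINCT category FROM products

Execution result:
category
Computing
Audio
Electronics
Accessories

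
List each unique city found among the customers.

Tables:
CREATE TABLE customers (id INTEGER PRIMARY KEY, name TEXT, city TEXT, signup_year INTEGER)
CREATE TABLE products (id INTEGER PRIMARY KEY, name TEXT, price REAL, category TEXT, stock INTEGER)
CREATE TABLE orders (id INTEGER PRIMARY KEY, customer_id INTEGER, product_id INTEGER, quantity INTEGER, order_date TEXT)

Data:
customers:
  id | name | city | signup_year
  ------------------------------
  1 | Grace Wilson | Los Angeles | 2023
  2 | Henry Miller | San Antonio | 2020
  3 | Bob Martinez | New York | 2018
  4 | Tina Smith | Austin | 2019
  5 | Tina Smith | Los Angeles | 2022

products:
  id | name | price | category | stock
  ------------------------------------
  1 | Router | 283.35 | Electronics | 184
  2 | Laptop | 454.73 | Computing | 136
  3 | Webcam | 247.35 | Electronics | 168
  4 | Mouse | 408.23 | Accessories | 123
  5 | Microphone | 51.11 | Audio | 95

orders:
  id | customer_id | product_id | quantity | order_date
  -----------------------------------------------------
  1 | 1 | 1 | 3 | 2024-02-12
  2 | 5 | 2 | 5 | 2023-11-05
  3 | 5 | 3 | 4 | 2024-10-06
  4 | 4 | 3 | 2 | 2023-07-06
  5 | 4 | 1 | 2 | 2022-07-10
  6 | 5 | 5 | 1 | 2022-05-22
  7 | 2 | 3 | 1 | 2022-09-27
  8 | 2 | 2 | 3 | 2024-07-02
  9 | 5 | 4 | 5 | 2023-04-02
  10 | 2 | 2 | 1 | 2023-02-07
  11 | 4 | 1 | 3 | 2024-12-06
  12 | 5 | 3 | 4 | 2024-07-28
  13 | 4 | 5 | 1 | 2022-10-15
SELECT DISTINCT city FROM customers

Execution result:
city
Los Angeles
San Antonio
New York
Austin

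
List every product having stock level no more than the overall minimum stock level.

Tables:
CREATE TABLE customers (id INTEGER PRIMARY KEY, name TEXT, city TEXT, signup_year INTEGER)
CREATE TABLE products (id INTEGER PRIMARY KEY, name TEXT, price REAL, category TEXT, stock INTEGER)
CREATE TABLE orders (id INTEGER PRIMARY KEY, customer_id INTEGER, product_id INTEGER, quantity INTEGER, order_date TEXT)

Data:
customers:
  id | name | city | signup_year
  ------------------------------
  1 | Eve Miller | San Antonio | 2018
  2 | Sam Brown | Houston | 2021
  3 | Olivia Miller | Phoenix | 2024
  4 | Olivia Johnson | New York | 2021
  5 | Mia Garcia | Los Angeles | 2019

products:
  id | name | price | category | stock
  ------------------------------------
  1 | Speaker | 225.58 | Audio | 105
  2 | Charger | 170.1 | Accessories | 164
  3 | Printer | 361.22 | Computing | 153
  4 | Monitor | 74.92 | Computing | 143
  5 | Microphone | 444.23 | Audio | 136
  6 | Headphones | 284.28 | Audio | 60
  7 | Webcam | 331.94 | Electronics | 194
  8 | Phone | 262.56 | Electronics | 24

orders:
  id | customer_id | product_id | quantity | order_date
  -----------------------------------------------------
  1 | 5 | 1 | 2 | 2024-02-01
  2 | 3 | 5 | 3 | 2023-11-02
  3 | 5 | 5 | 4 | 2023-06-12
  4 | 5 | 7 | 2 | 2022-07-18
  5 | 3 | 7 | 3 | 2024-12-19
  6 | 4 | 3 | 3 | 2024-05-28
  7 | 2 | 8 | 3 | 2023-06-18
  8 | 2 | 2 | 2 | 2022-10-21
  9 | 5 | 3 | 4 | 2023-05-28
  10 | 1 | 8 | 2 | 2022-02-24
SELECT name, stock FROM products WHERE stock <= (SELECT MIN(stock) FROM products)

Execution result:
name | stock
Phone | 24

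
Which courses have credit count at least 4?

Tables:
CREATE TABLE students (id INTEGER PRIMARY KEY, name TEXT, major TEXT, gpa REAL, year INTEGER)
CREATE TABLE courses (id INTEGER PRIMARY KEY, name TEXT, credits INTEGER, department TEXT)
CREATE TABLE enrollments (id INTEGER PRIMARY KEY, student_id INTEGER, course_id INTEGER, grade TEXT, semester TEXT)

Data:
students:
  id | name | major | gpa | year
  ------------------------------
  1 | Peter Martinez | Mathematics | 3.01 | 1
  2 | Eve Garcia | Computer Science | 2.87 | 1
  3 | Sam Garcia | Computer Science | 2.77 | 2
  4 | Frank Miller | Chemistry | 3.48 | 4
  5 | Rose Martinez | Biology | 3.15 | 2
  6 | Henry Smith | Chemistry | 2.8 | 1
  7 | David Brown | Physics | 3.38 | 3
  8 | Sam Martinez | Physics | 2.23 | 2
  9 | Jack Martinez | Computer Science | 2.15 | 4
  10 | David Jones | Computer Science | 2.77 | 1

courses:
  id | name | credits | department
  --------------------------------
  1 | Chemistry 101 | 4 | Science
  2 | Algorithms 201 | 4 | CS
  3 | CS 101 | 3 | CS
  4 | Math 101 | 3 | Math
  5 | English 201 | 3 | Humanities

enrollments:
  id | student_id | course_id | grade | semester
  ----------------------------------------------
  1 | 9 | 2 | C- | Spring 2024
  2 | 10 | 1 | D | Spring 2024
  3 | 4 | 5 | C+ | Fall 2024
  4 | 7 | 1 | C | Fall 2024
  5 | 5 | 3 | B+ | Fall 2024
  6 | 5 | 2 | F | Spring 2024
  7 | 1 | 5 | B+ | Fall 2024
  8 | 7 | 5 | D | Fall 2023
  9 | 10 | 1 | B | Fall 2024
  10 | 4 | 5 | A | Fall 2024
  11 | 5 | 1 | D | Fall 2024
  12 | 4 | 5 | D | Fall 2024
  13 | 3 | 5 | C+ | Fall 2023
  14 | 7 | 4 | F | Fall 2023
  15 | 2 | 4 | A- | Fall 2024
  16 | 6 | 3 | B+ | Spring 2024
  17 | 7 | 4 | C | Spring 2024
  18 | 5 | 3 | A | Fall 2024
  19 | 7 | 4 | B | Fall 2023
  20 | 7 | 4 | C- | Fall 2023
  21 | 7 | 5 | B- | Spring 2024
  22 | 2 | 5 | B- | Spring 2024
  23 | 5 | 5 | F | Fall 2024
SELECT name, credits FROM courses WHERE credits >= 4

Execution result:
name | credits
Chemistry 101 | 4
Algorithms 201 | 4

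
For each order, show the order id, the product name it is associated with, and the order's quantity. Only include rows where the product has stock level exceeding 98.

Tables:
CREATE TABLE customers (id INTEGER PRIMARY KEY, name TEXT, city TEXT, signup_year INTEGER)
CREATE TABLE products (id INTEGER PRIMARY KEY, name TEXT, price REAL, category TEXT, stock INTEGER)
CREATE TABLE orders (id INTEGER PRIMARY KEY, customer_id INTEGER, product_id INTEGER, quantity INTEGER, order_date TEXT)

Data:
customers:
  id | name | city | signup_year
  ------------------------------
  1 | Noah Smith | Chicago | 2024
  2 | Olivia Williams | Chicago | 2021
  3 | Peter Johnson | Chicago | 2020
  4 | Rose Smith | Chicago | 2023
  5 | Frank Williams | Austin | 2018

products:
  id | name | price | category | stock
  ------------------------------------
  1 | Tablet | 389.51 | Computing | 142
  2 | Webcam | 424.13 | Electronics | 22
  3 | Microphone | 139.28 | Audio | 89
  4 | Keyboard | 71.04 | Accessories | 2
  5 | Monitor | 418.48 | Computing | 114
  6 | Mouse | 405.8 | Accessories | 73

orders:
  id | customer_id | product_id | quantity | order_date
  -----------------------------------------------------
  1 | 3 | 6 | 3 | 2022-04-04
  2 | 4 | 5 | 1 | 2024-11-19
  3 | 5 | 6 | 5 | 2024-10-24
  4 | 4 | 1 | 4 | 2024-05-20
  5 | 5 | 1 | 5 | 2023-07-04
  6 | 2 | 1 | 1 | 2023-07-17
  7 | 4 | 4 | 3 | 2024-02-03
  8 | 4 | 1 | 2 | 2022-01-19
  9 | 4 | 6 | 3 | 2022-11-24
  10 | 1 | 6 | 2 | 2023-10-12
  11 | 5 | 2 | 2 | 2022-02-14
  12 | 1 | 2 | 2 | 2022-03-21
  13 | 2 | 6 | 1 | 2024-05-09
SELECT c.id, p.name AS product, c.quantity FROM orders c JOIN products p ON c.product_id = p.id WHERE p.stock > 98

Execution result:
id | product | quantity
2 | Monitor | 1
4 | Tablet | 4
5 | Tablet | 5
6 | Tablet | 1
8 | Tablet | 2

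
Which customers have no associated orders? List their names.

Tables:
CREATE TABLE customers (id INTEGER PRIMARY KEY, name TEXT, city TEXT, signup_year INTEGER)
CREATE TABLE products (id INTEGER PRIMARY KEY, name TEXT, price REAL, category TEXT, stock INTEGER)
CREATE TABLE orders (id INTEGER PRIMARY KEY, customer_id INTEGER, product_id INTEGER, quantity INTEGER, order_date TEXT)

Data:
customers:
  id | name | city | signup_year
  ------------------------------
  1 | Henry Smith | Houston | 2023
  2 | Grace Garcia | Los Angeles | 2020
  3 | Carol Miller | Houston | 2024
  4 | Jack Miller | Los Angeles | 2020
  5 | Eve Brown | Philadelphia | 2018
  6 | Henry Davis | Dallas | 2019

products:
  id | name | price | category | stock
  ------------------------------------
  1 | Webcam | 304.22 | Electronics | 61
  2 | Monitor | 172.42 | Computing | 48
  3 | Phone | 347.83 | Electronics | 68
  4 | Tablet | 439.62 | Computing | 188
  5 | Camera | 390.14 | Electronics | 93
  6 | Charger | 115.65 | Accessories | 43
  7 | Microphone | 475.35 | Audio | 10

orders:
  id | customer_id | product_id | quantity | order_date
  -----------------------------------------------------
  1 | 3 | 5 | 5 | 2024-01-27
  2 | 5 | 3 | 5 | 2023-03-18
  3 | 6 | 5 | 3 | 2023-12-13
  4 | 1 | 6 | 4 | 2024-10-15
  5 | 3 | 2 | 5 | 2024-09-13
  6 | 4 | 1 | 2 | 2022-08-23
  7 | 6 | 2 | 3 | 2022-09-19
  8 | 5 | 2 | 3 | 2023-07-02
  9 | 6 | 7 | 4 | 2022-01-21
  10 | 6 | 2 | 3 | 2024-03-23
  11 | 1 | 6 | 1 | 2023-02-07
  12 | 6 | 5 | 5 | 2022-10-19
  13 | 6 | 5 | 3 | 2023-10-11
SELECT p.name FROM customers p LEFT JOIN orders c ON c.customer_id = p.id WHERE c.id IS NULL

Execution result:
Grace Garcia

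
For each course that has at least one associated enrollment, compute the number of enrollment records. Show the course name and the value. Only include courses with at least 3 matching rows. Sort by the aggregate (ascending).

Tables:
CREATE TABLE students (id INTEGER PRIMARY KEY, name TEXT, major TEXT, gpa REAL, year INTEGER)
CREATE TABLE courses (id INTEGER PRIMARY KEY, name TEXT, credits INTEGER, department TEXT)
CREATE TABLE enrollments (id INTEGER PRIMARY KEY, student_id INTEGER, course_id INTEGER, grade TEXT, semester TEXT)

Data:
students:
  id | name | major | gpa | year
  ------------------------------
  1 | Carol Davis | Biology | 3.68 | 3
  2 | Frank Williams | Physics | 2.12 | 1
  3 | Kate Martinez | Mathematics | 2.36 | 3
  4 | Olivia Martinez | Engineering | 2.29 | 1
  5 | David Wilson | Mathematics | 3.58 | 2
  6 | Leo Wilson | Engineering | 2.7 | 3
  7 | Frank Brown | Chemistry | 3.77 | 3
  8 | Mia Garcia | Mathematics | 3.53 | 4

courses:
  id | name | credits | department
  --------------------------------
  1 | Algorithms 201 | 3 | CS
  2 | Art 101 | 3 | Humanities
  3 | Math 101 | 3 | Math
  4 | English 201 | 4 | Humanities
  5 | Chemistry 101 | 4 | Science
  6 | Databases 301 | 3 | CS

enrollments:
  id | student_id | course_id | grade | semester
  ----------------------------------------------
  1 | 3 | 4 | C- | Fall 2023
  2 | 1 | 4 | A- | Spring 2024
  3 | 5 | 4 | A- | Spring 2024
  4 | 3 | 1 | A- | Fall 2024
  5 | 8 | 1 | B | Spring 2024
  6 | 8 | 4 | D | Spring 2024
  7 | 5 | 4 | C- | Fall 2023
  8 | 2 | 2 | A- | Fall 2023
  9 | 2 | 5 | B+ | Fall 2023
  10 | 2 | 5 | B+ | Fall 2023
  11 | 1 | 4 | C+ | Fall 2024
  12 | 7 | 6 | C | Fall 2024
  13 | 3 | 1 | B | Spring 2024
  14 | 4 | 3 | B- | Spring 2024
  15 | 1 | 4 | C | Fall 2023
SELECT p.name, COUNT(*) AS n FROM enrollments c JOIN courses p ON c.course_id = p.id GROUP BY p.id, p.name HAVING COUNT(*) >= 3 ORDER BY n ASC

Execution result:
name | n
Algorithms 201 | 3
English 201 | 7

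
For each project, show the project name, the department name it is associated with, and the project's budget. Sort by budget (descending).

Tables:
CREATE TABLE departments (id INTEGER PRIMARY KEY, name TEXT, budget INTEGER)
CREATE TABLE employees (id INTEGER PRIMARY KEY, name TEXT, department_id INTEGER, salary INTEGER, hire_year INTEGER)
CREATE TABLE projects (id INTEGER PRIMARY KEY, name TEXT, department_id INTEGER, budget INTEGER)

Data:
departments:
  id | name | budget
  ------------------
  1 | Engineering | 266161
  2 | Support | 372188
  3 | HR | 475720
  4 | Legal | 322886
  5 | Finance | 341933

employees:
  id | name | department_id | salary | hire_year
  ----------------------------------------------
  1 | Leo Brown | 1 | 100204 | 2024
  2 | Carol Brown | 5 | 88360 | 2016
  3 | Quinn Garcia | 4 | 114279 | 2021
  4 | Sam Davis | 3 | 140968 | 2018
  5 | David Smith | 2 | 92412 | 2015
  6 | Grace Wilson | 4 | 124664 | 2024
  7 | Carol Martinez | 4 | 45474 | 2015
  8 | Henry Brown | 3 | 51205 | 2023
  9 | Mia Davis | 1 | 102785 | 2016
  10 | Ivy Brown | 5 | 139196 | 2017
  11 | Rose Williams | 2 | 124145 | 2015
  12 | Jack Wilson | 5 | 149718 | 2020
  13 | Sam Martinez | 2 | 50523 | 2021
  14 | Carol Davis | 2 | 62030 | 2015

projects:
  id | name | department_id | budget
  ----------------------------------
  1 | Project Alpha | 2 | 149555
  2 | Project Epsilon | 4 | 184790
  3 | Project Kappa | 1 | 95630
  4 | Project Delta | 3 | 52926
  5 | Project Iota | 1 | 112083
SELECT c.name, p.name AS department, c.budget FROM projects c JOIN departments p ON c.department_id = p.id ORDER BY c.budget DESC

Execution result:
name | department | budget
Project Epsilon | Legal | 184790
Project Alpha | Support | 149555
Project Iota | Engineering | 112083
Project Kappa | Engineering | 95630
Project Delta | HR | 52926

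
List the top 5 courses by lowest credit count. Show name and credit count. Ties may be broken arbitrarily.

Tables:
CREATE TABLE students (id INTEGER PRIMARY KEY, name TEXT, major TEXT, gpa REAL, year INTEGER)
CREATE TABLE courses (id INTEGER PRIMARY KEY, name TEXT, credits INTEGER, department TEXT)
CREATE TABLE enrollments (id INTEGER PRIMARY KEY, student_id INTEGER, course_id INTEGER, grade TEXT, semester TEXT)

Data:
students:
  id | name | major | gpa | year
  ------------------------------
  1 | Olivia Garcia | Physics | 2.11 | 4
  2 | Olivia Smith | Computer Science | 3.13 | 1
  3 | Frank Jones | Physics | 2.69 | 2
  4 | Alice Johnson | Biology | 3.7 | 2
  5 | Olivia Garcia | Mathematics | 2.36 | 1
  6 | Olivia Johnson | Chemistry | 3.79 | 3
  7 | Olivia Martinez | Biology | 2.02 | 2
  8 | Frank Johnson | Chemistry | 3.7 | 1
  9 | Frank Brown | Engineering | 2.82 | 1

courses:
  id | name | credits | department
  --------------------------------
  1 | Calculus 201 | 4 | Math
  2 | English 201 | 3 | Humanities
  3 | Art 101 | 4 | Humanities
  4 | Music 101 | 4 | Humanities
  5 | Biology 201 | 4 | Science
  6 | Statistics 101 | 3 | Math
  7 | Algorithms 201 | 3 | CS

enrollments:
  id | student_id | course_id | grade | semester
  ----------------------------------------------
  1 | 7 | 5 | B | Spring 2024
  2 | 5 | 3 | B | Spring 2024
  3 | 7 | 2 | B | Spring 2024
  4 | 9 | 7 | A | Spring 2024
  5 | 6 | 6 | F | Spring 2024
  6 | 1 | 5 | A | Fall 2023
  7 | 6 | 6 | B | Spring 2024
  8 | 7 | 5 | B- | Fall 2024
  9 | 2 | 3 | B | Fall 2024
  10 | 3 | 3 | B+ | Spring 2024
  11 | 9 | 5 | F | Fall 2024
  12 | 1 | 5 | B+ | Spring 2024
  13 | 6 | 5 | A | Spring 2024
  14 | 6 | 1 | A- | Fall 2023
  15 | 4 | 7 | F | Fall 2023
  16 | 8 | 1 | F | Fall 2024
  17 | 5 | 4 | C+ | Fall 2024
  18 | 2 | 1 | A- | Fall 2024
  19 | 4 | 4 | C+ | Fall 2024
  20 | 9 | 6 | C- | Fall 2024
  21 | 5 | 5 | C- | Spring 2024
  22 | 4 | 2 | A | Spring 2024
SELECT name, credits FROM courses ORDER BY credits ASC LIMIT 5

Execution result:
name | credits
English 201 | 3
Statistics 101 | 3
Algorithms 201 | 3
Calculus 201 | 4
Art 101 | 4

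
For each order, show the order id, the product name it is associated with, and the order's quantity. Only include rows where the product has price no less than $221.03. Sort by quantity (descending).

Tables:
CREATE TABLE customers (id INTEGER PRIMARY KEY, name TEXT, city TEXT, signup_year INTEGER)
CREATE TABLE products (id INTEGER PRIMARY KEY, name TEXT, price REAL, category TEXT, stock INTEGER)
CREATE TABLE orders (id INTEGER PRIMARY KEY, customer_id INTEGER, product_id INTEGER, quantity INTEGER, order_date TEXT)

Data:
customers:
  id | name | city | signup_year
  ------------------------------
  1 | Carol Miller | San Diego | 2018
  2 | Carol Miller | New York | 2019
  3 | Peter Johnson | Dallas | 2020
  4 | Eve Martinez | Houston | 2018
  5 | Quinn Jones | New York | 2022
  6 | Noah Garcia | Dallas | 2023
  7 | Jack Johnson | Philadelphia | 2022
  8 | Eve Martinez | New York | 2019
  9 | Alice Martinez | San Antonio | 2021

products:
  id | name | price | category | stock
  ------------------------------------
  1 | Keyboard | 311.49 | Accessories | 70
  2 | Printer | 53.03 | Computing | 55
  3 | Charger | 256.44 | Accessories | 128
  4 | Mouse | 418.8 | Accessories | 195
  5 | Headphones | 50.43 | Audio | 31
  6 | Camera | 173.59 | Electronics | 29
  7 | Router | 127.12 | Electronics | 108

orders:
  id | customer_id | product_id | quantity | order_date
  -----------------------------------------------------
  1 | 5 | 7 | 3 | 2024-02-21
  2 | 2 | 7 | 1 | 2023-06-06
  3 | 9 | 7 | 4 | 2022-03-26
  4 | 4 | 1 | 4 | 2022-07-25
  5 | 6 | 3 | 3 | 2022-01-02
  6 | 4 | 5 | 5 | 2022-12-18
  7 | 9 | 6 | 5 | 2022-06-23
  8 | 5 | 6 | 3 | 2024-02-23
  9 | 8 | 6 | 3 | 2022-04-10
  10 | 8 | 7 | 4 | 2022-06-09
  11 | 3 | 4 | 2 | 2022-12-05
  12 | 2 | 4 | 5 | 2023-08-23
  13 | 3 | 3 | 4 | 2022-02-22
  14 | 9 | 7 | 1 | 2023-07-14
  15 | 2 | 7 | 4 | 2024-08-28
SELECT c.id, p.name AS product, c.quantity FROM orders c JOIN products p ON c.product_id = p.id WHERE p.price >= 221.03 ORDER BY c.quantity DESC

Execution result:
id | product | quantity
12 | Mouse | 5
4 | Keyboard | 4
13 | Charger | 4
5 | Charger | 3
11 | Mouse | 2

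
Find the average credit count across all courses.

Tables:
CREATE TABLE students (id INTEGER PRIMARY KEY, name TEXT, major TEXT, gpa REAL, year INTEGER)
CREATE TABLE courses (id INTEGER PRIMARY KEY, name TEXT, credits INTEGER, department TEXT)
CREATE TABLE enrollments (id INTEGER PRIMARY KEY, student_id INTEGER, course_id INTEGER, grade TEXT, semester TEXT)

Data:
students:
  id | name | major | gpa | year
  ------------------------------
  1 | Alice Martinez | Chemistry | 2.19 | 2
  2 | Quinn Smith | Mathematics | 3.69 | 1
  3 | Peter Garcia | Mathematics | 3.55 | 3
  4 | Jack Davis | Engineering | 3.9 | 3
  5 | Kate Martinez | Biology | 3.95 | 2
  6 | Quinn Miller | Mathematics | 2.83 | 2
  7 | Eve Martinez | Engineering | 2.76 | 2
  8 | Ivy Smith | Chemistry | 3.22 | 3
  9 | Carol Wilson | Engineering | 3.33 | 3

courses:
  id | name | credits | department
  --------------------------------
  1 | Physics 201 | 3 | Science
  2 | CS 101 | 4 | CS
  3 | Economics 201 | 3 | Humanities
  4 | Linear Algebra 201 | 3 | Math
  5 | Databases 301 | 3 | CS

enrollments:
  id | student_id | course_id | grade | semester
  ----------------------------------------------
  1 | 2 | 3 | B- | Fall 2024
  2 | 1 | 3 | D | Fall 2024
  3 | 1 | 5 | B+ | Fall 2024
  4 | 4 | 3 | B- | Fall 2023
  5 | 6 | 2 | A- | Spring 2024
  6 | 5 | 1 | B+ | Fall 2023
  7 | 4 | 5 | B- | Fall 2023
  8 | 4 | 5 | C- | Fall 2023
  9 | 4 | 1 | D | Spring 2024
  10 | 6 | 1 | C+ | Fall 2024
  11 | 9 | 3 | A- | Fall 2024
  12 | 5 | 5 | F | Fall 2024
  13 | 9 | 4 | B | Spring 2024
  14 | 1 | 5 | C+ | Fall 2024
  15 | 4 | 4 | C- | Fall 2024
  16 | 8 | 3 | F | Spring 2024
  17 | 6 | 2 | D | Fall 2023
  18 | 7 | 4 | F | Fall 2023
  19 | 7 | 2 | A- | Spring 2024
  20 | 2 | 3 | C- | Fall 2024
SELECT AVG(credits) FROM courses

Execution result:
3.20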